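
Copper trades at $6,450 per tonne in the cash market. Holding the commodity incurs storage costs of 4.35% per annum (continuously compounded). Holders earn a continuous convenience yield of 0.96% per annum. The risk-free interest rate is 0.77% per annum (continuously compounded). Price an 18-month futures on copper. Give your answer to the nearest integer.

Net carry = r + u − y = 0.0077 + 0.0435 − 0.0096 = 0.0416
F = S·e^((r+u−y)T) = 6450 · e^(0.0416 × 18/12) = 6450 · e^0.062400
= 6450 × 1.064388 = $6,865 per tonne

$6,865 per tonne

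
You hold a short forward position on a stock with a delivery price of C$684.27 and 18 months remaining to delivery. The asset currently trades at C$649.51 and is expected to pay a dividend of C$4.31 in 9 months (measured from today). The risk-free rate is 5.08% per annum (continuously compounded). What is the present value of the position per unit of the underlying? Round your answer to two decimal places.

-C$11.30

PV(remaining dividends) I = 4.31·e^(−0.0508·9/12) = 4.1489
Current forward F = (S − I)·e^(rT) = (649.51 − 4.1489)·e^(0.0508·18/12) = 645.3611 × 1.079178 = 696.4595
Value (long) = (F − K)·e^(−rT) = (696.4595 − 684.27) × 0.926631 = 11.2952
Short position value = −(long value) = -C$11.30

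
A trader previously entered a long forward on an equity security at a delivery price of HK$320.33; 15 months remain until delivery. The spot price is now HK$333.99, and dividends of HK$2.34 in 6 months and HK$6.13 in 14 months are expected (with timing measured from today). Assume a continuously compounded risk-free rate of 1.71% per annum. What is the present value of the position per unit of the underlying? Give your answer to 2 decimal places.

PV(remaining dividends) I = 2.34·e^(−0.0171·6/12) + 6.13·e^(−0.0171·14/12) = 8.3290
Current forward F = (S − I)·e^(rT) = (333.99 − 8.3290)·e^(0.0171·15/12) = 325.6610 × 1.021605 = 332.6969
Value (long) = (F − K)·e^(−rT) = (332.6969 − 320.33) × 0.978852 = 12.1054
Value = HK$12.11

HK$12.11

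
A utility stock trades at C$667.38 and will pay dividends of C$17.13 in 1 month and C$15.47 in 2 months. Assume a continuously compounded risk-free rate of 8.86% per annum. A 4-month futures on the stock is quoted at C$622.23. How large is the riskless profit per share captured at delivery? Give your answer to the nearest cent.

PV(dividends) I = 17.13·e^(−0.0886·1/12) + 15.47·e^(−0.0886·2/12) = 32.2472
Fair futures F* = (S − I)·e^(rT) = (667.38 − 32.2472)·e^0.029533 = 635.1328 × 1.029973 = 654.1696
Market C$622.23 < fair 654.1696: forward underpriced → reverse cash-and-carry (short the stock, invest proceeds at r, pay the dividends, go long the forward).
Profit at T = |F_mkt − F*| = |622.23 − 654.1696| = C$31.94 per share

C$31.94 per share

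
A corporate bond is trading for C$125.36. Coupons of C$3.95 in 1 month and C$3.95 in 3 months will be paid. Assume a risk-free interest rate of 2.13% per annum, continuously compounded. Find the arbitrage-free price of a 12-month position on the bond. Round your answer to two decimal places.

C$120.02

PV(coupons) I = 3.95·e^(−0.0213·1/12) + 3.95·e^(−0.0213·3/12)
I = 3.9430 + 3.9290 = 7.8720
F = (S − I)·e^(rT) = (125.36 − 7.8720) · e^(0.0213·12/12)
= 117.4880 · e^0.021300 = 117.4880 × 1.021528 = C$120.02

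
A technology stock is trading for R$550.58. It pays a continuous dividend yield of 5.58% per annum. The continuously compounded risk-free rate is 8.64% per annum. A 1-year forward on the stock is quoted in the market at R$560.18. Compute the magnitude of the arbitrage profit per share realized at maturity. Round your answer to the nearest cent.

R$7.51 per share

Fair forward: F* = S·e^(carry·T), with carry = (r − q) = 0.0864 − 0.0558 = 0.0306
F* = 550.58 · e^(0.0306 × 1) = 550.58 · e^0.030600 = 550.58 × 1.031073 = R$567.6882
Market R$560.18 < fair R$567.6882: forward underpriced → reverse cash-and-carry (short spot, go long the forward).
At maturity, profit = |F_mkt − F*| = |560.18 − 567.6882| = R$7.51 per share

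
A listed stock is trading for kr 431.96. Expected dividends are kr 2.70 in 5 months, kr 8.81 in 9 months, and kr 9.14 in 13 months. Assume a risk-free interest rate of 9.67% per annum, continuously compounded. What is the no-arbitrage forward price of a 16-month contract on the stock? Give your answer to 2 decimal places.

kr 469.77

PV(dividends) I = 2.70·e^(−0.0967·5/12) + 8.81·e^(−0.0967·9/12) + 9.14·e^(−0.0967·13/12)
I = 2.5934 + 8.1937 + 8.2310 = 19.0181
F = (S − I)·e^(rT) = (431.96 − 19.0181) · e^(0.0967·16/12)
= 412.9419 · e^0.128933 = 412.9419 × 1.137614 = kr 469.77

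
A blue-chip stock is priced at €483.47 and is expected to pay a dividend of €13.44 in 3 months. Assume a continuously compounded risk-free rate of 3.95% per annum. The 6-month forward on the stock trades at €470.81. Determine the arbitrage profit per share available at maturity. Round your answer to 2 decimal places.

PV(dividends) I = 13.44·e^(−0.0395·3/12) = 13.3079
Fair forward F* = (S − I)·e^(rT) = (483.47 − 13.3079)·e^0.019750 = 470.1621 × 1.019946 = 479.5400
Market €470.81 < fair 479.5400: forward underpriced → reverse cash-and-carry (short the stock, invest proceeds at r, pay the dividends, go long the forward).
Profit at T = |F_mkt − F*| = |470.81 − 479.5400| = €8.73 per share

€8.73 per share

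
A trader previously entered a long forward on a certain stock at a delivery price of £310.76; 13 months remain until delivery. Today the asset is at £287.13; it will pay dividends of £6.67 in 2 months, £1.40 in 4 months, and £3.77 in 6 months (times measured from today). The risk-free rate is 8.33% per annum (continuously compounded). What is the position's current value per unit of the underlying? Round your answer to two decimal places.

-£8.37

PV(remaining dividends) I = 6.67·e^(−0.0833·2/12) + 1.40·e^(−0.0833·4/12) + 3.77·e^(−0.0833·6/12) = 11.5559
Current forward F = (S − I)·e^(rT) = (287.13 − 11.5559)·e^(0.0833·13/12) = 275.5741 × 1.094439 = 301.5990
Value (long) = (F − K)·e^(−rT) = (301.5990 − 310.76) × 0.913710 = -8.3705
Value = -£8.37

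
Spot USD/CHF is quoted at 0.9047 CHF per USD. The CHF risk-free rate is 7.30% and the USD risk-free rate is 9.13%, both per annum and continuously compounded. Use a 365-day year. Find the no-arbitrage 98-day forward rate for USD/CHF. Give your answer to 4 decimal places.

F = S·e^((r_CHF − r_USD)T) = 0.9047 · e^((0.0730 − 0.0913) × 98/365)
= 0.9047 · e^-0.004913 = 0.9047 × 0.995099
F = 0.9003 CHF per USD

0.9003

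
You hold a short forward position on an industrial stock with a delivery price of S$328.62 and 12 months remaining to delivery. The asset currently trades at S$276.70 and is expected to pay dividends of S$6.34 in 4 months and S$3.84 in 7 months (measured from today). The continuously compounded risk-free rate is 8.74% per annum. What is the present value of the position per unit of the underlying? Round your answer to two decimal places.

PV(remaining dividends) I = 6.34·e^(−0.0874·4/12) + 3.84·e^(−0.0874·7/12) = 9.8071
Current forward F = (S − I)·e^(rT) = (276.70 − 9.8071)·e^(0.0874·12/12) = 266.8929 × 1.091333 = 291.2690
Value (long) = (F − K)·e^(−rT) = (291.2690 − 328.62) × 0.916310 = -34.2251
Short position value = −(long value) = S$34.23

S$34.23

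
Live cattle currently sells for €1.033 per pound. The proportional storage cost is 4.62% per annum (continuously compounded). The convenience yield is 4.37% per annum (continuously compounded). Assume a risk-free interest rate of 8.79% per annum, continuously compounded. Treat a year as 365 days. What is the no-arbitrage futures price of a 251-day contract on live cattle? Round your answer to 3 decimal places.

€1.099 per pound

Net carry = r + u − y = 0.0879 + 0.0462 − 0.0437 = 0.0904
F = S·e^((r+u−y)T) = 1.033 · e^(0.0904 × 251/365) = 1.033 · e^0.062165
= 1.033 × 1.064138 = €1.099 per pound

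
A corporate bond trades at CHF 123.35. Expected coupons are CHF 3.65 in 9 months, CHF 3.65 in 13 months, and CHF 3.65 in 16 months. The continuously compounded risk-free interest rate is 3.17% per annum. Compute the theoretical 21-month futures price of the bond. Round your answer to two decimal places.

CHF 119.19

PV(coupons) I = 3.65·e^(−0.0317·9/12) + 3.65·e^(−0.0317·13/12) + 3.65·e^(−0.0317·16/12)
I = 3.5642 + 3.5268 + 3.4989 = 10.5899
F = (S − I)·e^(rT) = (123.35 − 10.5899) · e^(0.0317·21/12)
= 112.7601 · e^0.055475 = 112.7601 × 1.057043 = CHF 119.19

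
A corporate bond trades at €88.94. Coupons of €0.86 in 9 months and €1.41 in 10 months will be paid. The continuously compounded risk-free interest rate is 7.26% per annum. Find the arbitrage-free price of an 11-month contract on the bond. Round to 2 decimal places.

PV(coupons) I = 0.86·e^(−0.0726·9/12) + 1.41·e^(−0.0726·10/12)
I = 0.8144 + 1.3272 = 2.1416
F = (S − I)·e^(rT) = (88.94 − 2.1416) · e^(0.0726·11/12)
= 86.7984 · e^0.066550 = 86.7984 × 1.068814 = €92.77

€92.77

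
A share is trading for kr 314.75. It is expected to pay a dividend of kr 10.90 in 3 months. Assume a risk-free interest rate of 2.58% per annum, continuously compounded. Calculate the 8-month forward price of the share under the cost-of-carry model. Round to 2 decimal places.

kr 309.19

PV(dividends) I = 10.90·e^(−0.0258·3/12)
I = 10.8299
F = (S − I)·e^(rT) = (314.75 − 10.8299) · e^(0.0258·8/12)
= 303.9201 · e^0.017200 = 303.9201 × 1.017349 = kr 309.19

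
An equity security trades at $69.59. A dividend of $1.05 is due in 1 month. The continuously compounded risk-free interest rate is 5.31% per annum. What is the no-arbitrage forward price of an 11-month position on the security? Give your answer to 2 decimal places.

PV(dividends) I = 1.05·e^(−0.0531·1/12)
I = 1.0454
F = (S − I)·e^(rT) = (69.59 − 1.0454) · e^(0.0531·11/12)
= 68.5446 · e^0.048675 = 68.5446 × 1.049879 = $71.96

$71.96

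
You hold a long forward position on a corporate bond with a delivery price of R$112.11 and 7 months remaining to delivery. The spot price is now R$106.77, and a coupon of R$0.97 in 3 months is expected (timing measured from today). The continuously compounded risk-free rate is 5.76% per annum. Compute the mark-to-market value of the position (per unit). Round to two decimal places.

-R$2.59

PV(remaining coupons) I = 0.97·e^(−0.0576·3/12) = 0.9561
Current forward F = (S − I)·e^(rT) = (106.77 − 0.9561)·e^(0.0576·7/12) = 105.8139 × 1.034171 = 109.4297
Value (long) = (F − K)·e^(−rT) = (109.4297 − 112.11) × 0.966958 = -2.5917
Value = -R$2.59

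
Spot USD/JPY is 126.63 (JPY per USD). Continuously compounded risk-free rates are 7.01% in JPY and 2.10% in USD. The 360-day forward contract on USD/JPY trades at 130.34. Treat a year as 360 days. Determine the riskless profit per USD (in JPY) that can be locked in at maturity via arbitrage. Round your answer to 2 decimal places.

2.66 per USD (in JPY)

Fair forward: F* = S·e^(carry·T), with carry = (r_JPY − r_USD) = 0.0701 − 0.0210 = 0.0491
F* = 126.63 · e^(0.0491 × 360/360) = 126.63 · e^0.049100 = 126.63 × 1.050325 = 133.0027
Market 130.34 < fair 133.0027: forward underpriced → reverse cash-and-carry (short spot, go long the forward).
At maturity, profit = |F_mkt − F*| = |130.34 − 133.0027| = 2.66 per USD (in JPY)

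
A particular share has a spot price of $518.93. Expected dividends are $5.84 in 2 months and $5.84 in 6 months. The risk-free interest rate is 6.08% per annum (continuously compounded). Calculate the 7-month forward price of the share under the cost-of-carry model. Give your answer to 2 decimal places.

PV(dividends) I = 5.84·e^(−0.0608·2/12) + 5.84·e^(−0.0608·6/12)
I = 5.7811 + 5.6651 = 11.4462
F = (S − I)·e^(rT) = (518.93 − 11.4462) · e^(0.0608·7/12)
= 507.4838 · e^0.035467 = 507.4838 × 1.036103 = $525.81

$525.81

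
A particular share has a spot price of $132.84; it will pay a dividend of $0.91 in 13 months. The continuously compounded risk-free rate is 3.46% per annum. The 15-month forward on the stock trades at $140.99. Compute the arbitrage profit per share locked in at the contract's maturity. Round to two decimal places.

$3.19 per share

PV(dividends) I = 0.91·e^(−0.0346·13/12) = 0.8765
Fair forward F* = (S − I)·e^(rT) = (132.84 − 0.8765)·e^0.043250 = 131.9635 × 1.044199 = 137.7962
Market $140.99 > fair 137.7962: forward overpriced → cash-and-carry (borrow at r, buy the stock and collect the dividends, short the forward).
Profit at T = |F_mkt − F*| = |140.99 − 137.7962| = $3.19 per share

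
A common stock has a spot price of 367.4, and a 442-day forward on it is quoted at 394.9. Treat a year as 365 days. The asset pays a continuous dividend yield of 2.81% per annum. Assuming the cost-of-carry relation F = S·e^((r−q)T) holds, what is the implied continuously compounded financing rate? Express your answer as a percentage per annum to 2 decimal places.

From F = S·e^((r−q)T): (r − q) = ln(F/S)/T
ln(394.9/367.4) = ln(1.074850) = 0.072181
(r − q) = 0.072181 / (442/365) = 0.059606
r = ln(F/S)/T + q = 0.059606 + 0.0281 = 0.087706
r = 8.77%

8.77%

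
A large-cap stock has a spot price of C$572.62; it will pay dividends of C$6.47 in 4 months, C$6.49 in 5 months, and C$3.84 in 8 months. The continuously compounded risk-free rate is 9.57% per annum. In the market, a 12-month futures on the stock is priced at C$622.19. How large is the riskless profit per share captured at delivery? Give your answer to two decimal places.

PV(dividends) I = 6.47·e^(−0.0957·4/12) + 6.49·e^(−0.0957·5/12) + 3.84·e^(−0.0957·8/12) = 16.1058
Fair futures F* = (S − I)·e^(rT) = (572.62 − 16.1058)·e^0.095700 = 556.5142 × 1.100429 = 612.4044
Market C$622.19 > fair 612.4044: forward overpriced → cash-and-carry (borrow at r, buy the stock and collect the dividends, short the forward).
Profit at T = |F_mkt − F*| = |622.19 − 612.4044| = C$9.79 per share

C$9.79 per share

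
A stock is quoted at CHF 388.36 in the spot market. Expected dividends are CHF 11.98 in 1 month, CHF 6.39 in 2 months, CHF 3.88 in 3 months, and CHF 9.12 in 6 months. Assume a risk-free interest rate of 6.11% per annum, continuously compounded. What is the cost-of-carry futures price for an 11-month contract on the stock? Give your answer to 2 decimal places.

PV(dividends) I = 11.98·e^(−0.0611·1/12) + 6.39·e^(−0.0611·2/12) + 3.88·e^(−0.0611·3/12) + 9.12·e^(−0.0611·6/12)
I = 11.9192 + 6.3253 + 3.8212 + 8.8456 = 30.9113
F = (S − I)·e^(rT) = (388.36 − 30.9113) · e^(0.0611·11/12)
= 357.4487 · e^0.056008 = 357.4487 × 1.057606 = CHF 378.04

CHF 378.04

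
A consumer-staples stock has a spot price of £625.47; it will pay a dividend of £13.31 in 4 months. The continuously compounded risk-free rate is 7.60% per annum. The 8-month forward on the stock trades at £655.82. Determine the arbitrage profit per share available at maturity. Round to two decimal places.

£11.49 per share

PV(dividends) I = 13.31·e^(−0.0760·4/12) = 12.9770
Fair forward F* = (S − I)·e^(rT) = (625.47 − 12.9770)·e^0.050667 = 612.4930 × 1.051973 = 644.3261
Market £655.82 > fair 644.3261: forward overpriced → cash-and-carry (borrow at r, buy the stock and collect the dividends, short the forward).
Profit at T = |F_mkt − F*| = |655.82 − 644.3261| = £11.49 per share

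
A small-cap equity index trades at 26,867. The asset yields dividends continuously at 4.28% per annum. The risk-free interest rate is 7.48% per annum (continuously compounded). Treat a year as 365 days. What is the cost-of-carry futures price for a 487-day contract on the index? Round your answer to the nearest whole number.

F = S·e^((r − q)T) = 26867 · e^((0.0748 − 0.0428) × 487/365)
= 26867 · e^0.042696 = 26867 × 1.043621
F = 28,039

28,039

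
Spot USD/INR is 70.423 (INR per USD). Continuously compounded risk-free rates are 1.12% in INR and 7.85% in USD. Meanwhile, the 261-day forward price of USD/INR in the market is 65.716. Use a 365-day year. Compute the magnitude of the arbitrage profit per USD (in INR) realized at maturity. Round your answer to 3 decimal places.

Fair forward: F* = S·e^(carry·T), with carry = (r_INR − r_USD) = 0.0112 − 0.0785 = -0.0673
F* = 70.423 · e^(-0.0673 × 261/365) = 70.423 · e^-0.048124 = 70.423 × 0.953016 = 67.1142
Market 65.716 < fair 67.1142: forward underpriced → reverse cash-and-carry (short spot, go long the forward).
At maturity, profit = |F_mkt − F*| = |65.716 − 67.1142| = 1.398 per USD (in INR)

1.398 per USD (in INR)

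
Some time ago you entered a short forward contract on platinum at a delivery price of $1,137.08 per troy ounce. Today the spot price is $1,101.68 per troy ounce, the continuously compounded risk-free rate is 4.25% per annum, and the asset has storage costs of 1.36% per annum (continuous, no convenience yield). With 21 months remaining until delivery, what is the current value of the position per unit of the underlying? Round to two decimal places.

-$72.64 per troy ounce

Current fair forward for the remaining 21 months: F = S·e^((r + u)·T), (r + u) = 0.0425 + 0.0136 = 0.0561
F = 1101.68 · e^(0.0561 × 21/12) = 1101.68 × 1.10315582 = 1215.3247
Value of long forward = (F − K)·e^(−rT) = (1215.3247 − 1137.08) · e^(−0.0425·21/12)
= 78.2447 × 0.92832351 = 72.64
Short position value = −(long value) = -$72.64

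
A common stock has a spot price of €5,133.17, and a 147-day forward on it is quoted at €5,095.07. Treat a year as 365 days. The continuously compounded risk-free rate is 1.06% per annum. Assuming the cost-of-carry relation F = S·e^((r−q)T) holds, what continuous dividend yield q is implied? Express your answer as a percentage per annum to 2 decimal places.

2.91%

From F = S·e^((r−q)T): (r − q) = ln(F/S)/T
ln(5095.07/5133.17) = ln(0.992578) = -0.007450
(r − q) = -0.007450 / (147/365) = -0.018498
q = r − ln(F/S)/T = 0.0106 + 0.018498 = 0.029098
q = 2.91%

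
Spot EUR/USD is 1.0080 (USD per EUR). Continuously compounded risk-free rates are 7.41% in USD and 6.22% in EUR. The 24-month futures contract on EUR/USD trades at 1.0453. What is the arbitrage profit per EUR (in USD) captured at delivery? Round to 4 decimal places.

0.0130 per EUR (in USD)

Fair futures: F* = S·e^(carry·T), with carry = (r_USD − r_EUR) = 0.0741 − 0.0622 = 0.0119
F* = 1.0080 · e^(0.0119 × 24/12) = 1.0080 · e^0.023800 = 1.0080 × 1.024085 = 1.0323
Market 1.0453 > fair 1.0323: forward overpriced → cash-and-carry (buy spot, short the forward).
At maturity, profit = |F_mkt − F*| = |1.0453 − 1.0323| = 0.0130 per EUR (in USD)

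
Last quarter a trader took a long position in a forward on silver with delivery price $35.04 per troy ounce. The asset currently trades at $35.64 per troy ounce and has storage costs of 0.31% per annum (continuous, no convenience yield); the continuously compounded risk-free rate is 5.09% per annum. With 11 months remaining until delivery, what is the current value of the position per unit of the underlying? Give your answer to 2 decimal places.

Current fair forward for the remaining 11 months: F = S·e^((r + u)·T), (r + u) = 0.0509 + 0.0031 = 0.0540
F = 35.64 · e^(0.0540 × 11/12) = 35.64 × 1.050746 = 37.4486
Value of long forward = (F − K)·e^(−rT) = (37.4486 − 35.04) · e^(−0.0509·11/12)
= 2.4086 × 0.954413 = 2.30

$2.30 per troy ounce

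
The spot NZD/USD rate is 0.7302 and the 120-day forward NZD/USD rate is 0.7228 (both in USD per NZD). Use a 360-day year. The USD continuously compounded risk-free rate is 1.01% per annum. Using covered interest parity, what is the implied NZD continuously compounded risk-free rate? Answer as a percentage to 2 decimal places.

F = S·e^((r_USD − r_NZD)T) ⇒ r_NZD = r_USD − ln(F/S)/T
ln(0.7228/0.7302) = -0.010186; /(120/360) = -0.030558
r_NZD = 0.0101 + 0.030558 = 0.040658
r_NZD = 4.07%

4.07%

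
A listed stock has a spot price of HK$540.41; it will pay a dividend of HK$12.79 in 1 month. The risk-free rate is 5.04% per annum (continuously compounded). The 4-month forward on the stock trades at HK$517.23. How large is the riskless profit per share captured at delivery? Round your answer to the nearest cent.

HK$19.38 per share

PV(dividends) I = 12.79·e^(−0.0504·1/12) = 12.7364
Fair forward F* = (S − I)·e^(rT) = (540.41 − 12.7364)·e^0.016800 = 527.6736 × 1.016942 = 536.6134
Market HK$517.23 < fair 536.6134: forward underpriced → reverse cash-and-carry (short the stock, invest proceeds at r, pay the dividends, go long the forward).
Profit at T = |F_mkt − F*| = |517.23 − 536.6134| = HK$19.38 per share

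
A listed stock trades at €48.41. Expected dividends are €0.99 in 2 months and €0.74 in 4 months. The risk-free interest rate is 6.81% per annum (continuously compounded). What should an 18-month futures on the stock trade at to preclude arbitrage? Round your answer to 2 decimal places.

PV(dividends) I = 0.99·e^(−0.0681·2/12) + 0.74·e^(−0.0681·4/12)
I = 0.9788 + 0.7234 = 1.7022
F = (S − I)·e^(rT) = (48.41 − 1.7022) · e^(0.0681·18/12)
= 46.7078 · e^0.102150 = 46.7078 × 1.107550 = €51.73

€51.73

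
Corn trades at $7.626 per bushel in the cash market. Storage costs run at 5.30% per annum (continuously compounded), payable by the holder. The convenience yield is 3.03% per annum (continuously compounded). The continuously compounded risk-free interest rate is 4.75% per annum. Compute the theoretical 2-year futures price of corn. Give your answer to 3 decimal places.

$8.775 per bushel

Net carry = r + u − y = 0.0475 + 0.0530 − 0.0303 = 0.0702
F = S·e^((r+u−y)T) = 7.626 · e^(0.0702 × 2) = 7.626 · e^0.140400
= 7.626 × 1.150734 = $8.775 per bushel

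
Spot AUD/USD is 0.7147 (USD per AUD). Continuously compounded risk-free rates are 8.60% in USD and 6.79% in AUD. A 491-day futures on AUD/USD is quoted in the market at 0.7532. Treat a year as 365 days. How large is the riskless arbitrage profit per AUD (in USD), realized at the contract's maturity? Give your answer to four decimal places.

0.0209 per AUD (in USD)

Fair futures: F* = S·e^(carry·T), with carry = (r_USD − r_AUD) = 0.0860 − 0.0679 = 0.0181
F* = 0.7147 · e^(0.0181 × 491/365) = 0.7147 · e^0.024348 = 0.7147 × 1.024647 = 0.7323
Market 0.7532 > fair 0.7323: forward overpriced → cash-and-carry (buy spot, short the forward).
At maturity, profit = |F_mkt − F*| = |0.7532 − 0.7323| = 0.0209 per AUD (in USD)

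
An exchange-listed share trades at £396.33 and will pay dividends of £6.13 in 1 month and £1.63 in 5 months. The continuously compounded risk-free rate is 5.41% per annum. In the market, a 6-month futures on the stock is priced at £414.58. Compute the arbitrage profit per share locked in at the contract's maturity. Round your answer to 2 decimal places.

PV(dividends) I = 6.13·e^(−0.0541·1/12) + 1.63·e^(−0.0541·5/12) = 7.6961
Fair futures F* = (S − I)·e^(rT) = (396.33 − 7.6961)·e^0.027050 = 388.6339 × 1.027419 = 399.2899
Market £414.58 > fair 399.2899: forward overpriced → cash-and-carry (borrow at r, buy the stock and collect the dividends, short the forward).
Profit at T = |F_mkt − F*| = |414.58 − 399.2899| = £15.29 per share

£15.29 per share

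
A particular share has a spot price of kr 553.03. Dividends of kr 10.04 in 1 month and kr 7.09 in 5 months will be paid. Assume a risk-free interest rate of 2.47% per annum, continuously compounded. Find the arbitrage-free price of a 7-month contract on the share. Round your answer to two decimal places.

kr 543.77

PV(dividends) I = 10.04·e^(−0.0247·1/12) + 7.09·e^(−0.0247·5/12)
I = 10.0194 + 7.0174 = 17.0368
F = (S − I)·e^(rT) = (553.03 − 17.0368) · e^(0.0247·7/12)
= 535.9932 · e^0.014408 = 535.9932 × 1.014512 = kr 543.77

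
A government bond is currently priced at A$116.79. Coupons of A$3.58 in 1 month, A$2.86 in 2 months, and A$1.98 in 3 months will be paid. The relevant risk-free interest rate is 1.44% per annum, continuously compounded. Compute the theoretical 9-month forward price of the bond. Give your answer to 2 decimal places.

PV(coupons) I = 3.58·e^(−0.0144·1/12) + 2.86·e^(−0.0144·2/12) + 1.98·e^(−0.0144·3/12)
I = 3.5757 + 2.8531 + 1.9729 = 8.4017
F = (S − I)·e^(rT) = (116.79 − 8.4017) · e^(0.0144·9/12)
= 108.3883 · e^0.010800 = 108.3883 × 1.010859 = A$109.57

A$109.57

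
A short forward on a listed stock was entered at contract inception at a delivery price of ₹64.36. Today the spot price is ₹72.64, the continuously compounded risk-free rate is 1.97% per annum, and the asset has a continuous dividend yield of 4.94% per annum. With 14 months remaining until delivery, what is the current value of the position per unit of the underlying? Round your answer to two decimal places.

-₹5.67

Current fair forward for the remaining 14 months: F = S·e^((r − q)·T), (r − q) = 0.0197 − 0.0494 = -0.0297
F = 72.64 · e^(-0.0297 × 14/12) = 72.64 × 0.965943 = 70.1661
Value of long forward = (F − K)·e^(−rT) = (70.1661 − 64.36) · e^(−0.0197·14/12)
= 5.8061 × 0.977279 = 5.67
Short position value = −(long value) = -₹5.67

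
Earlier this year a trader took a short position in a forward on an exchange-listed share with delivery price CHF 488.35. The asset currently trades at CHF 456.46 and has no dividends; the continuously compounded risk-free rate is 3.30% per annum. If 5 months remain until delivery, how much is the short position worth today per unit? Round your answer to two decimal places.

Current fair forward for the remaining 5 months: F = S·e^(r·T), r = 0.0330
F = 456.46 · e^(0.0330 × 5/12) = 456.46 × 1.013845 = 462.7797
Value of long forward = (F − K)·e^(−rT) = (462.7797 − 488.35) · e^(−0.0330·5/12)
= -25.5703 × 0.986344 = -25.22
Short position value = −(long value) = CHF 25.22

CHF 25.22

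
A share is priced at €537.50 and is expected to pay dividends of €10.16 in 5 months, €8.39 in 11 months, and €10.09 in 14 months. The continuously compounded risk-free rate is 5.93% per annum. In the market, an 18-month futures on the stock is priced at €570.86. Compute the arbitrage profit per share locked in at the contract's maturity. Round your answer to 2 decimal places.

PV(dividends) I = 10.16·e^(−0.0593·5/12) + 8.39·e^(−0.0593·11/12) + 10.09·e^(−0.0593·14/12) = 27.2737
Fair futures F* = (S − I)·e^(rT) = (537.50 − 27.2737)·e^0.088950 = 510.2263 × 1.093026 = 557.6906
Market €570.86 > fair 557.6906: forward overpriced → cash-and-carry (borrow at r, buy the stock and collect the dividends, short the forward).
Profit at T = |F_mkt − F*| = |570.86 − 557.6906| = €13.17 per share

€13.17 per share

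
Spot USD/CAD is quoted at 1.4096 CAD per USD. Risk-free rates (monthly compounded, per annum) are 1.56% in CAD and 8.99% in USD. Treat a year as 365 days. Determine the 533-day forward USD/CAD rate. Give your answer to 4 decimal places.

1.2653

By covered interest parity, F = S · (1+r_CAD/12)^(12T) / (1+r_USD/12)^(12T)
= 1.4096 × 1.023027 / 1.139728 = 1.4096 × 0.897606
F = 1.2653 CAD per USD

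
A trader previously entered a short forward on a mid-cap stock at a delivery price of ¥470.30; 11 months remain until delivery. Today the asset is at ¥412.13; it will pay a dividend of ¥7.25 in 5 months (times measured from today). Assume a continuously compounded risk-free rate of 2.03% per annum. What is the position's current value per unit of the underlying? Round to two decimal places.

PV(remaining dividends) I = 7.25·e^(−0.0203·5/12) = 7.1889
Current forward F = (S − I)·e^(rT) = (412.13 − 7.1889)·e^(0.0203·11/12) = 404.9411 × 1.018783 = 412.5471
Value (long) = (F − K)·e^(−rT) = (412.5471 − 470.30) × 0.981564 = -56.6882
Short position value = −(long value) = ¥56.69

¥56.69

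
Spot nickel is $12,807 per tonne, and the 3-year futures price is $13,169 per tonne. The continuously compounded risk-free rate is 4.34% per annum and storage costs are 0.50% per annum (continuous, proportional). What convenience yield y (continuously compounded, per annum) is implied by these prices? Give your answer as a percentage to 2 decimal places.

3.91%

F = S·e^((r+u−y)T) ⇒ (r+u−y) = ln(F/S)/T
ln(13169/12807) = 0.027874; /T ⇒ 0.009291
y = r + u − ln(F/S)/T = 0.0434 + 0.0050 − 0.009291 = 0.039109
y = 3.91%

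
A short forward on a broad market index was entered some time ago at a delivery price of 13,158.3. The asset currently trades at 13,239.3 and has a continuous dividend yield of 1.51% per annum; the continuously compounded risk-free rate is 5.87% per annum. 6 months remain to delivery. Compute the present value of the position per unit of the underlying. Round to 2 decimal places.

-362.00

Current fair forward for the remaining 6 months: F = S·e^((r − q)·T), (r − q) = 0.0587 − 0.0151 = 0.0436
F = 13239.3 · e^(0.0436 × 6/12) = 13239.3 × 1.02203936 = 13531.0857
Value of long forward = (F − K)·e^(−rT) = (13531.0857 − 13158.3) · e^(−0.0587·6/12)
= 372.7857 × 0.97107653 = 362.00
Short position value = −(long value) = -362.00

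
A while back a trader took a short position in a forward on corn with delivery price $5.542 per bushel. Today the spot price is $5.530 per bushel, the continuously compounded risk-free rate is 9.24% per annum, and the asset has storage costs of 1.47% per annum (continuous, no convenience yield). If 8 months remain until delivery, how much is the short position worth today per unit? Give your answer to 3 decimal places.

-$0.374 per bushel

Current fair forward for the remaining 8 months: F = S·e^((r + u)·T), (r + u) = 0.0924 + 0.0147 = 0.1071
F = 5.530 · e^(0.1071 × 8/12) = 5.530 × 1.074011 = 5.9393
Value of long forward = (F − K)·e^(−rT) = (5.9393 − 5.542) · e^(−0.0924·8/12)
= 0.3973 × 0.940259 = 0.374
Short position value = −(long value) = -$0.374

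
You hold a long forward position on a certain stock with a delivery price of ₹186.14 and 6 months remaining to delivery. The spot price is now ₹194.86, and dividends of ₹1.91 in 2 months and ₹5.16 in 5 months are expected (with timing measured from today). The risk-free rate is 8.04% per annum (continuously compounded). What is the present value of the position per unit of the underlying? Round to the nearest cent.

₹9.18

PV(remaining dividends) I = 1.91·e^(−0.0804·2/12) + 5.16·e^(−0.0804·5/12) = 6.8746
Current forward F = (S − I)·e^(rT) = (194.86 − 6.8746)·e^(0.0804·6/12) = 187.9854 × 1.041019 = 195.6964
Value (long) = (F − K)·e^(−rT) = (195.6964 − 186.14) × 0.960597 = 9.1798
Value = ₹9.18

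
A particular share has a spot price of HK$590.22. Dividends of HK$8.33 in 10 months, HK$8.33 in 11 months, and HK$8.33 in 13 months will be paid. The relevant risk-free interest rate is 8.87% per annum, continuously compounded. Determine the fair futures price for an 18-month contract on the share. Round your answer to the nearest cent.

HK$647.96

PV(dividends) I = 8.33·e^(−0.0887·10/12) + 8.33·e^(−0.0887·11/12) + 8.33·e^(−0.0887·13/12)
I = 7.7365 + 7.6795 + 7.5668 = 22.9828
F = (S − I)·e^(rT) = (590.22 − 22.9828) · e^(0.0887·18/12)
= 567.2372 · e^0.133050 = 567.2372 × 1.142307 = HK$647.96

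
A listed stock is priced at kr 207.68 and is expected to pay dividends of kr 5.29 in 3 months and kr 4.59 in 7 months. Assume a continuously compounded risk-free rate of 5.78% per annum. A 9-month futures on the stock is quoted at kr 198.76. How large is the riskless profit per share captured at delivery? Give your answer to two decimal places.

PV(dividends) I = 5.29·e^(−0.0578·3/12) + 4.59·e^(−0.0578·7/12) = 9.6519
Fair futures F* = (S − I)·e^(rT) = (207.68 − 9.6519)·e^0.043350 = 198.0281 × 1.044303 = 206.8013
Market kr 198.76 < fair 206.8013: forward underpriced → reverse cash-and-carry (short the stock, invest proceeds at r, pay the dividends, go long the forward).
Profit at T = |F_mkt − F*| = |198.76 − 206.8013| = kr 8.04 per share

kr 8.04 per share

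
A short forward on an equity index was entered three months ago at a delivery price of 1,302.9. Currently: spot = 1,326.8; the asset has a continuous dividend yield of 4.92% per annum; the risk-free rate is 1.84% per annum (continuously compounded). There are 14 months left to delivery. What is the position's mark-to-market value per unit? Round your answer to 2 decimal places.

22.44

Current fair forward for the remaining 14 months: F = S·e^((r − q)·T), (r − q) = 0.0184 − 0.0492 = -0.0308
F = 1326.8 · e^(-0.0308 × 14/12) = 1326.8 × 0.96470460 = 1279.9701
Value of long forward = (F − K)·e^(−rT) = (1279.9701 − 1302.9) · e^(−0.0184·14/12)
= -22.9299 × 0.97876210 = -22.44
Short position value = −(long value) = 22.44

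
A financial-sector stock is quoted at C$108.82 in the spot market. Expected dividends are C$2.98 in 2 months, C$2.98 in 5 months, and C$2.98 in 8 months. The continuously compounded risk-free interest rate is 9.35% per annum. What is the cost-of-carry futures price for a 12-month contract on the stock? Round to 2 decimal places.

C$110.04

PV(dividends) I = 2.98·e^(−0.0935·2/12) + 2.98·e^(−0.0935·5/12) + 2.98·e^(−0.0935·8/12)
I = 2.9339 + 2.8661 + 2.7999 = 8.5999
F = (S − I)·e^(rT) = (108.82 − 8.5999) · e^(0.0935·12/12)
= 100.2201 · e^0.093500 = 100.2201 × 1.098011 = C$110.04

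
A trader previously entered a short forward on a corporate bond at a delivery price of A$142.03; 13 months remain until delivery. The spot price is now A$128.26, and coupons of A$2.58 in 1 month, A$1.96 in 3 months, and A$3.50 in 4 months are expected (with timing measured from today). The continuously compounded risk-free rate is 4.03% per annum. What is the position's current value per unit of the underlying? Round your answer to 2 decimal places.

PV(remaining coupons) I = 2.58·e^(−0.0403·1/12) + 1.96·e^(−0.0403·3/12) + 3.50·e^(−0.0403·4/12) = 7.9650
Current forward F = (S − I)·e^(rT) = (128.26 − 7.9650)·e^(0.0403·13/12) = 120.2950 × 1.044625 = 125.6632
Value (long) = (F − K)·e^(−rT) = (125.6632 − 142.03) × 0.957281 = -15.6676
Short position value = −(long value) = A$15.67

A$15.67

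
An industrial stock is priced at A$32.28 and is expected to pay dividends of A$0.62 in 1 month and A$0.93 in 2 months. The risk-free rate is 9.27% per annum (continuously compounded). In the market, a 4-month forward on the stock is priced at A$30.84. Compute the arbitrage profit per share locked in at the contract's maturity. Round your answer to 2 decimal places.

PV(dividends) I = 0.62·e^(−0.0927·1/12) + 0.93·e^(−0.0927·2/12) = 1.5310
Fair forward F* = (S − I)·e^(rT) = (32.28 − 1.5310)·e^0.030900 = 30.7490 × 1.031382 = 31.7140
Market A$30.84 < fair 31.7140: forward underpriced → reverse cash-and-carry (short the stock, invest proceeds at r, pay the dividends, go long the forward).
Profit at T = |F_mkt − F*| = |30.84 − 31.7140| = A$0.87 per share

A$0.87 per share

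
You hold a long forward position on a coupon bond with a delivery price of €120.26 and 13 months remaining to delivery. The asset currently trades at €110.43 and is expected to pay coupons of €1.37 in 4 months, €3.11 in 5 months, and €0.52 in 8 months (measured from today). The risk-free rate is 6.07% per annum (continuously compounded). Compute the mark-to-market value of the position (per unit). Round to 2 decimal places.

PV(remaining coupons) I = 1.37·e^(−0.0607·4/12) + 3.11·e^(−0.0607·5/12) + 0.52·e^(−0.0607·8/12) = 4.8743
Current forward F = (S − I)·e^(rT) = (110.43 − 4.8743)·e^(0.0607·13/12) = 105.5557 × 1.067969 = 112.7302
Value (long) = (F − K)·e^(−rT) = (112.7302 − 120.26) × 0.936357 = -7.0506
Value = -€7.05

-€7.05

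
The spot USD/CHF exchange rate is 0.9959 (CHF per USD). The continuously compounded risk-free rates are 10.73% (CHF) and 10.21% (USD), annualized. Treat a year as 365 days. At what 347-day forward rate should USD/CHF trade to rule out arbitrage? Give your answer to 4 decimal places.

1.0008

F = S·e^((r_CHF − r_USD)T) = 0.9959 · e^((0.1073 − 0.1021) × 347/365)
= 0.9959 · e^0.004944 = 0.9959 × 1.004956
F = 1.0008 CHF per USD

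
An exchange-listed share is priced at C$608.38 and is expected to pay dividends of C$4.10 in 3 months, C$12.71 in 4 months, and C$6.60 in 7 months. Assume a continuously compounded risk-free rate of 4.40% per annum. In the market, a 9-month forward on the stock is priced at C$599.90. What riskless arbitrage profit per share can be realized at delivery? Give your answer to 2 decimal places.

C$5.11 per share

PV(dividends) I = 4.10·e^(−0.0440·3/12) + 12.71·e^(−0.0440·4/12) + 6.60·e^(−0.0440·7/12) = 23.0128
Fair forward F* = (S − I)·e^(rT) = (608.38 − 23.0128)·e^0.033000 = 585.3672 × 1.033551 = 605.0069
Market C$599.90 < fair 605.0069: forward underpriced → reverse cash-and-carry (short the stock, invest proceeds at r, pay the dividends, go long the forward).
Profit at T = |F_mkt − F*| = |599.90 − 605.0069| = C$5.11 per share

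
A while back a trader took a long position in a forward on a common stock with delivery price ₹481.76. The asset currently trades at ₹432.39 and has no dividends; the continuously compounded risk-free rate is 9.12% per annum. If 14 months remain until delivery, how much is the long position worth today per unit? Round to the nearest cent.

-₹0.74

Current fair forward for the remaining 14 months: F = S·e^(r·T), r = 0.0912
F = 432.39 · e^(0.0912 × 14/12) = 432.39 × 1.112267 = 480.9331
Value of long forward = (F − K)·e^(−rT) = (480.9331 − 481.76) · e^(−0.0912·14/12)
= -0.8269 × 0.899065 = -0.74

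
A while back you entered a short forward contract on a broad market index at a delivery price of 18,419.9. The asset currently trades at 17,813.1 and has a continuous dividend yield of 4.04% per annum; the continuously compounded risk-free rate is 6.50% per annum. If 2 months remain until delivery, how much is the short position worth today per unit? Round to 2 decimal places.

527.87

Current fair forward for the remaining 2 months: F = S·e^((r − q)·T), (r − q) = 0.0650 − 0.0404 = 0.0246
F = 17813.1 · e^(0.0246 × 2/12) = 17813.1 × 1.00410842 = 17886.2837
Value of long forward = (F − K)·e^(−rT) = (17886.2837 − 18419.9) · e^(−0.0650·2/12)
= -533.6163 × 0.98922514 = -527.87
Short position value = −(long value) = 527.87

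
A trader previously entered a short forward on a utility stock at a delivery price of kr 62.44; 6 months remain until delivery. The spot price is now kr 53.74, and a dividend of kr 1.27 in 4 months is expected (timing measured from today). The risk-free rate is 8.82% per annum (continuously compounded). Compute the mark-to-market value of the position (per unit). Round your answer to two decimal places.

kr 7.24

PV(remaining dividends) I = 1.27·e^(−0.0882·4/12) = 1.2332
Current forward F = (S − I)·e^(rT) = (53.74 − 1.2332)·e^(0.0882·6/12) = 52.5068 × 1.045087 = 54.8742
Value (long) = (F − K)·e^(−rT) = (54.8742 − 62.44) × 0.956858 = -7.2394
Short position value = −(long value) = kr 7.24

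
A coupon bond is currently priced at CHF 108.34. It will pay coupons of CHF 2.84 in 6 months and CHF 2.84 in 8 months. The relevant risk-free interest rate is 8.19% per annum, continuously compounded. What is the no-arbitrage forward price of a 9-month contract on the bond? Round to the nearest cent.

CHF 109.45

PV(coupons) I = 2.84·e^(−0.0819·6/12) + 2.84·e^(−0.0819·8/12)
I = 2.7261 + 2.6891 = 5.4152
F = (S − I)·e^(rT) = (108.34 − 5.4152) · e^(0.0819·9/12)
= 102.9248 · e^0.061425 = 102.9248 × 1.063351 = CHF 109.45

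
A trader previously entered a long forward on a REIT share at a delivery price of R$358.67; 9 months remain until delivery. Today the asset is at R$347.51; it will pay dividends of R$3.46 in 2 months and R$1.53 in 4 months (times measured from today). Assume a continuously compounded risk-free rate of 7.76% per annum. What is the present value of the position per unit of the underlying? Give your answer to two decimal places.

R$4.21

PV(remaining dividends) I = 3.46·e^(−0.0776·2/12) + 1.53·e^(−0.0776·4/12) = 4.9065
Current forward F = (S − I)·e^(rT) = (347.51 − 4.9065)·e^(0.0776·9/12) = 342.6035 × 1.059927 = 363.1347
Value (long) = (F − K)·e^(−rT) = (363.1347 − 358.67) × 0.943461 = 4.2123
Value = R$4.21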